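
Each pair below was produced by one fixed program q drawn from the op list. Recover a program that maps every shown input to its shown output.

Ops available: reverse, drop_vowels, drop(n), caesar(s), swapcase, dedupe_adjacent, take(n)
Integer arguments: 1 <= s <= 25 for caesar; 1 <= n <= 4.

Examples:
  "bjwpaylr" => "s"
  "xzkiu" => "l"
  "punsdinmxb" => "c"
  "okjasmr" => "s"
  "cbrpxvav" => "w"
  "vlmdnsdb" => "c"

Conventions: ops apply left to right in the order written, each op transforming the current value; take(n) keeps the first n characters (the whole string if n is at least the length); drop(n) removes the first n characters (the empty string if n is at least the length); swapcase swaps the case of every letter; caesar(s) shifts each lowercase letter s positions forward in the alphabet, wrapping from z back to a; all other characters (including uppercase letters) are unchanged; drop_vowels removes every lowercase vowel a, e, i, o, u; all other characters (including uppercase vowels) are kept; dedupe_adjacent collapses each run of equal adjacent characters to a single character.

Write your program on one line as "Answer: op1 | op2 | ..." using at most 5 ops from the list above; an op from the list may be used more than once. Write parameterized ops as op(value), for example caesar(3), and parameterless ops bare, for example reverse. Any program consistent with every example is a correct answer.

drop_vowels | caesar(1) | reverse | take(1)

Check, running the answer program on each example:
  "bjwpaylr" -> "bjwpylr" -> "ckxqzms" -> "smzqxkc" -> "s"
  "xzkiu" -> "xzk" -> "yal" -> "lay" -> "l"
  "punsdinmxb" -> "pnsdnmxb" -> "qoteonyc" -> "cynoetoq" -> "c"
  "okjasmr" -> "kjsmr" -> "lktns" -> "sntkl" -> "s"
  "cbrpxvav" -> "cbrpxvv" -> "dcsqyww" -> "wwyqscd" -> "w"
  "vlmdnsdb" -> "vlmdnsdb" -> "wmneotec" -> "cetoenmw" -> "c"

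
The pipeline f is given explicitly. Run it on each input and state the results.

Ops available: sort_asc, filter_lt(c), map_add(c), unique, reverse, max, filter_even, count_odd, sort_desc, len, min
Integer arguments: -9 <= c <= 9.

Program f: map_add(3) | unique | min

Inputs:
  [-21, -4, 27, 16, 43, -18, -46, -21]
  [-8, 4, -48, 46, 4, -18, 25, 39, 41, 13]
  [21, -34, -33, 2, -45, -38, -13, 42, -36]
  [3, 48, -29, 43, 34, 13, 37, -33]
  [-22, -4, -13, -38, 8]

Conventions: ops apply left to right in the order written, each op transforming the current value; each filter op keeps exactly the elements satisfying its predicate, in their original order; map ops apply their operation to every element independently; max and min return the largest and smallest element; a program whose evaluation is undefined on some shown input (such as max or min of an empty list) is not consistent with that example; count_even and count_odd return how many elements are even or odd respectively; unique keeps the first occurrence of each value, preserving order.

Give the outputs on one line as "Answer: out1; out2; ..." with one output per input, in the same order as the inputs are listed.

Execution, op by op:
  [-21, -4, 27, 16, 43, -18, -46, -21] -> [-18, -1, 30, 19, 46, -15, -43, -18] -> [-18, -1, 30, 19, 46, -15, -43] -> -43
  [-8, 4, -48, 46, 4, -18, 25, 39, 41, 13] -> [-5, 7, -45, 49, 7, -15, 28, 42, 44, 16] -> [-5, 7, -45, 49, -15, 28, 42, 44, 16] -> -45
  [21, -34, -33, 2, -45, -38, -13, 42, -36] -> [24, -31, -30, 5, -42, -35, -10, 45, -33] -> [24, -31, -30, 5, -42, -35, -10, 45, -33] -> -42
  [3, 48, -29, 43, 34, 13, 37, -33] -> [6, 51, -26, 46, 37, 16, 40, -30] -> [6, 51, -26, 46, 37, 16, 40, -30] -> -30
  [-22, -4, -13, -38, 8] -> [-19, -1, -10, -35, 11] -> [-19, -1, -10, -35, 11] -> -35

-43; -45; -42; -30; -35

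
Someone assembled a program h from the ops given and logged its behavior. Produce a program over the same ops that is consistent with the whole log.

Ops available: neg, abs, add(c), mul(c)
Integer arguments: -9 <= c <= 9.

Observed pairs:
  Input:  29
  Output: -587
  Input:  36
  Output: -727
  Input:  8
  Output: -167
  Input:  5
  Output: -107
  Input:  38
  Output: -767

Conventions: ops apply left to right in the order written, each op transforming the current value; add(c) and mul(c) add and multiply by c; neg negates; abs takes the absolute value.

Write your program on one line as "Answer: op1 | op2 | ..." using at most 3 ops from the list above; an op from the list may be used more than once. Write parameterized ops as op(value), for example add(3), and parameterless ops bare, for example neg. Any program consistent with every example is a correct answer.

mul(4) | mul(-5) | add(-7)

Check, running the answer program on each example:
  29 -> 116 -> -580 -> -587
  36 -> 144 -> -720 -> -727
  8 -> 32 -> -160 -> -167
  5 -> 20 -> -100 -> -107
  38 -> 152 -> -760 -> -767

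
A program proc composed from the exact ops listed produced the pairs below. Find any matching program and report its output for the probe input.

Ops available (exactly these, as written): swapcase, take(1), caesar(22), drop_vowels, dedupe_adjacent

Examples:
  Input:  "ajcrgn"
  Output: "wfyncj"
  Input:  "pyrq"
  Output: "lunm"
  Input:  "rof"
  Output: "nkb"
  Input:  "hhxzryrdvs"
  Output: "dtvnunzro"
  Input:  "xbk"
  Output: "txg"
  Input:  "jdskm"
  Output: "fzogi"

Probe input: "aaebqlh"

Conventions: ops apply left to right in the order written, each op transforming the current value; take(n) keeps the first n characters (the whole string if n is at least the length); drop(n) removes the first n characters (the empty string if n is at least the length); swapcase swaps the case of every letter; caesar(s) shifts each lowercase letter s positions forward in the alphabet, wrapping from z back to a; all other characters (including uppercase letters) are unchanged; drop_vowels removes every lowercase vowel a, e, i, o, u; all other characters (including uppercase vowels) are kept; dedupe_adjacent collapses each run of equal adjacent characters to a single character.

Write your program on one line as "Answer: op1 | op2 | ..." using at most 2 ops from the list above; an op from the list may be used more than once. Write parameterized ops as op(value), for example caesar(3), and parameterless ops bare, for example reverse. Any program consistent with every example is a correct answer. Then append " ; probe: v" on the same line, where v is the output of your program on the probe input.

caesar(22) | dedupe_adjacent ; probe: "waxmhd"

Check, running the answer program on each example:
  "ajcrgn" -> "wfyncj" -> "wfyncj"
  "pyrq" -> "lunm" -> "lunm"
  "rof" -> "nkb" -> "nkb"
  "hhxzryrdvs" -> "ddtvnunzro" -> "dtvnunzro"
  "xbk" -> "txg" -> "txg"
  "jdskm" -> "fzogi" -> "fzogi"
  probe: "aaebqlh" -> "wwaxmhd" -> "waxmhd"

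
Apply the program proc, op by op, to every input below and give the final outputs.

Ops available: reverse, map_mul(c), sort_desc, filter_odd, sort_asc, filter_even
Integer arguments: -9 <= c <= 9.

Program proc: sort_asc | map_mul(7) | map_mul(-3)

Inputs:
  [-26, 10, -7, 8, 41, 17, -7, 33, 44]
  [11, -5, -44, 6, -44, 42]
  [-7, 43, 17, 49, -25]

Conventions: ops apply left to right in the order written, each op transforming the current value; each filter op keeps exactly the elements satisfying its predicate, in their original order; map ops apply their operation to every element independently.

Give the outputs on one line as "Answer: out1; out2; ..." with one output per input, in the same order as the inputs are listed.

[546, 147, 147, -168, -210, -357, -693, -861, -924]; [924, 924, 105, -126, -231, -882]; [525, 147, -357, -903, -1029]

Execution, op by op:
  [-26, 10, -7, 8, 41, 17, -7, 33, 44] -> [-26, -7, -7, 8, 10, 17, 33, 41, 44] -> [-182, -49, -49, 56, 70, 119, 231, 287, 308] -> [546, 147, 147, -168, -210, -357, -693, -861, -924]
  [11, -5, -44, 6, -44, 42] -> [-44, -44, -5, 6, 11, 42] -> [-308, -308, -35, 42, 77, 294] -> [924, 924, 105, -126, -231, -882]
  [-7, 43, 17, 49, -25] -> [-25, -7, 17, 43, 49] -> [-175, -49, 119, 301, 343] -> [525, 147, -357, -903, -1029]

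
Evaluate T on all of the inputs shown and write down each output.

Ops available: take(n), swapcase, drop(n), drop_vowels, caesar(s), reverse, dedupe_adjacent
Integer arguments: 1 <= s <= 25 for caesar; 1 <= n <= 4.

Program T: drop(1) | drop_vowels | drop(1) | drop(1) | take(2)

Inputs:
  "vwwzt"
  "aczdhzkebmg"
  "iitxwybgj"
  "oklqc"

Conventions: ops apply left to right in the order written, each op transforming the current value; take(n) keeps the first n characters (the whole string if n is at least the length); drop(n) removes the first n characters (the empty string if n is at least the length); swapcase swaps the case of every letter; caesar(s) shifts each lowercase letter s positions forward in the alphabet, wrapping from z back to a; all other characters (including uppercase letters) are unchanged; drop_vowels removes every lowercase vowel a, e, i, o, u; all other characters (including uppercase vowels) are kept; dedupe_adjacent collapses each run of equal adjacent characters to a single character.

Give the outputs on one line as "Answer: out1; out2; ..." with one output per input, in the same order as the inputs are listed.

"zt"; "dh"; "wy"; "qc"

Execution, op by op:
  "vwwzt" -> "wwzt" -> "wwzt" -> "wzt" -> "zt" -> "zt"
  "aczdhzkebmg" -> "czdhzkebmg" -> "czdhzkbmg" -> "zdhzkbmg" -> "dhzkbmg" -> "dh"
  "iitxwybgj" -> "itxwybgj" -> "txwybgj" -> "xwybgj" -> "wybgj" -> "wy"
  "oklqc" -> "klqc" -> "klqc" -> "lqc" -> "qc" -> "qc"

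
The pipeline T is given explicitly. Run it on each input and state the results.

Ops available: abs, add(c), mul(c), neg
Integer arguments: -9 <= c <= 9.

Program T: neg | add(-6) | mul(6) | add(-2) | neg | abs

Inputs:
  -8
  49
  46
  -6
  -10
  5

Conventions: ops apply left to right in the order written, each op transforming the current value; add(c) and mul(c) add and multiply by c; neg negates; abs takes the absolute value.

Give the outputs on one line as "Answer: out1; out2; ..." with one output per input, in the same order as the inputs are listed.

10; 332; 314; 2; 22; 68

Execution, op by op:
  -8 -> 8 -> 2 -> 12 -> 10 -> -10 -> 10
  49 -> -49 -> -55 -> -330 -> -332 -> 332 -> 332
  46 -> -46 -> -52 -> -312 -> -314 -> 314 -> 314
  -6 -> 6 -> 0 -> 0 -> -2 -> 2 -> 2
  -10 -> 10 -> 4 -> 24 -> 22 -> -22 -> 22
  5 -> -5 -> -11 -> -66 -> -68 -> 68 -> 68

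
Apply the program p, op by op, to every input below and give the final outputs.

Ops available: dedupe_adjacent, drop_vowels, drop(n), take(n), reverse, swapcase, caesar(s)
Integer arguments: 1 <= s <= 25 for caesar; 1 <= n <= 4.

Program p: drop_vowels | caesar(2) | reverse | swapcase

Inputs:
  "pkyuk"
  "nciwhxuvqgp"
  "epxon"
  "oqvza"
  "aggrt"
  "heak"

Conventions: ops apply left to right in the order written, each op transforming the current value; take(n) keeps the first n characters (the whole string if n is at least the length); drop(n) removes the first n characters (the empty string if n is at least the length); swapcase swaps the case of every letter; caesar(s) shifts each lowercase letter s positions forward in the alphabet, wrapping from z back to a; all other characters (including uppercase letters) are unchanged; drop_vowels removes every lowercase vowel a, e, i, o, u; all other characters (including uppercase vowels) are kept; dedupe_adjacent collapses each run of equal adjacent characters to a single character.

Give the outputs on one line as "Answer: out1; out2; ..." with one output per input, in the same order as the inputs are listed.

"MAMR"; "RISXZJYEP"; "PZR"; "BXS"; "VTII"; "MJ"

Execution, op by op:
  "pkyuk" -> "pkyk" -> "rmam" -> "mamr" -> "MAMR"
  "nciwhxuvqgp" -> "ncwhxvqgp" -> "peyjzxsir" -> "risxzjyep" -> "RISXZJYEP"
  "epxon" -> "pxn" -> "rzp" -> "pzr" -> "PZR"
  "oqvza" -> "qvz" -> "sxb" -> "bxs" -> "BXS"
  "aggrt" -> "ggrt" -> "iitv" -> "vtii" -> "VTII"
  "heak" -> "hk" -> "jm" -> "mj" -> "MJ"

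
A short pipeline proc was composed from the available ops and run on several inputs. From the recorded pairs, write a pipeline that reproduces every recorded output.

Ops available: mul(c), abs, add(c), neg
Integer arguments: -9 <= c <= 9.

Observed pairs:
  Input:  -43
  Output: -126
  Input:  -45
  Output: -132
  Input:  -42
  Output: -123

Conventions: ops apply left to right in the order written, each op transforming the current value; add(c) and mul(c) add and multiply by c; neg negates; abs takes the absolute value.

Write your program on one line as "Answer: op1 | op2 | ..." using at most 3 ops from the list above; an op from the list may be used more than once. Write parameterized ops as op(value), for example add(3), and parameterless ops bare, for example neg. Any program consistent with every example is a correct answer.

mul(3) | add(3)

Check, running the answer program on each example:
  -43 -> -129 -> -126
  -45 -> -135 -> -132
  -42 -> -126 -> -123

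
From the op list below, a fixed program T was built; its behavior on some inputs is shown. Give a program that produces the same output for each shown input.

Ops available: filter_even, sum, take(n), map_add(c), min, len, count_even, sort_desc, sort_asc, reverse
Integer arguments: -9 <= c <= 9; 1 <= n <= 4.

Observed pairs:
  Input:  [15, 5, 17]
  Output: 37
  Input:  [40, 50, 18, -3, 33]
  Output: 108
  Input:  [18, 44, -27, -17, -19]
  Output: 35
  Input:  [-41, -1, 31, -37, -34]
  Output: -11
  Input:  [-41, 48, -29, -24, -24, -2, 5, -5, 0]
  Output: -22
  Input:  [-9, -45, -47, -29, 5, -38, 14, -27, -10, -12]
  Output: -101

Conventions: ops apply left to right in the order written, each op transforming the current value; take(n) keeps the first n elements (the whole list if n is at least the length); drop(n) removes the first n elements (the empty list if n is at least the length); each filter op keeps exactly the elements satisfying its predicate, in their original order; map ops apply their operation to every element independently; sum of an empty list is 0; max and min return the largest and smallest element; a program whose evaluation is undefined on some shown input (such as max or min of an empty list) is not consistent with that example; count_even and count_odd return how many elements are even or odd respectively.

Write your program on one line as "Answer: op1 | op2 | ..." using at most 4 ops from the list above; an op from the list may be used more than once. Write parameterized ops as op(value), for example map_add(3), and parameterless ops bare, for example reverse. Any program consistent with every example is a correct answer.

take(3) | sort_asc | sort_desc | sum

Check, running the answer program on each example:
  [15, 5, 17] -> [15, 5, 17] -> [5, 15, 17] -> [17, 15, 5] -> 37
  [40, 50, 18, -3, 33] -> [40, 50, 18] -> [18, 40, 50] -> [50, 40, 18] -> 108
  [18, 44, -27, -17, -19] -> [18, 44, -27] -> [-27, 18, 44] -> [44, 18, -27] -> 35
  [-41, -1, 31, -37, -34] -> [-41, -1, 31] -> [-41, -1, 31] -> [31, -1, -41] -> -11
  [-41, 48, -29, -24, -24, -2, 5, -5, 0] -> [-41, 48, -29] -> [-41, -29, 48] -> [48, -29, -41] -> -22
  [-9, -45, -47, -29, 5, -38, 14, -27, -10, -12] -> [-9, -45, -47] -> [-47, -45, -9] -> [-9, -45, -47] -> -101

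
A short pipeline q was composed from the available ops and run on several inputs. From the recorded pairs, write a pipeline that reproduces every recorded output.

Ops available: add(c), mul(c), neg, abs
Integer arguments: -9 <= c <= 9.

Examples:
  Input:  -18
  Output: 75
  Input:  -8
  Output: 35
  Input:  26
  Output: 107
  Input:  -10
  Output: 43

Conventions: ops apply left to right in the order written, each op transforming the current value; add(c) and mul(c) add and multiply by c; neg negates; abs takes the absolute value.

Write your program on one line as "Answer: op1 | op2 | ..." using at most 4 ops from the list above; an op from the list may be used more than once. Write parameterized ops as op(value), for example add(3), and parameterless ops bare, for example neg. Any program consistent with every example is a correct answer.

mul(4) | neg | abs | add(3)

Check, running the answer program on each example:
  -18 -> -72 -> 72 -> 72 -> 75
  -8 -> -32 -> 32 -> 32 -> 35
  26 -> 104 -> -104 -> 104 -> 107
  -10 -> -40 -> 40 -> 40 -> 43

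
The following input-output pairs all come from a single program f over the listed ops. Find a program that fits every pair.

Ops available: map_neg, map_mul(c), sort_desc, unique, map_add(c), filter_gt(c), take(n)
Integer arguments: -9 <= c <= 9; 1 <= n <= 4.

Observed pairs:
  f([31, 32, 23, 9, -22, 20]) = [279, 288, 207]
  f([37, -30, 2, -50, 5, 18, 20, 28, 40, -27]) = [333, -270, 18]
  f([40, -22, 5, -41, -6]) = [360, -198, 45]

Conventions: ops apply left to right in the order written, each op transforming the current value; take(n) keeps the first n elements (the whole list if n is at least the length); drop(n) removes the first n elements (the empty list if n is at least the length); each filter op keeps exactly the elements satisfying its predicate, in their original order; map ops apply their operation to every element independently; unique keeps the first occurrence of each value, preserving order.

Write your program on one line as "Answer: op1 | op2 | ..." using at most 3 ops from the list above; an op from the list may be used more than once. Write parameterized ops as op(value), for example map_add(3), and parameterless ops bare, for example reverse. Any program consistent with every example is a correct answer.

map_mul(9) | take(3)

Check, running the answer program on each example:
  [31, 32, 23, 9, -22, 20] -> [279, 288, 207, 81, -198, 180] -> [279, 288, 207]
  [37, -30, 2, -50, 5, 18, 20, 28, 40, -27] -> [333, -270, 18, -450, 45, 162, 180, 252, 360, -243] -> [333, -270, 18]
  [40, -22, 5, -41, -6] -> [360, -198, 45, -369, -54] -> [360, -198, 45]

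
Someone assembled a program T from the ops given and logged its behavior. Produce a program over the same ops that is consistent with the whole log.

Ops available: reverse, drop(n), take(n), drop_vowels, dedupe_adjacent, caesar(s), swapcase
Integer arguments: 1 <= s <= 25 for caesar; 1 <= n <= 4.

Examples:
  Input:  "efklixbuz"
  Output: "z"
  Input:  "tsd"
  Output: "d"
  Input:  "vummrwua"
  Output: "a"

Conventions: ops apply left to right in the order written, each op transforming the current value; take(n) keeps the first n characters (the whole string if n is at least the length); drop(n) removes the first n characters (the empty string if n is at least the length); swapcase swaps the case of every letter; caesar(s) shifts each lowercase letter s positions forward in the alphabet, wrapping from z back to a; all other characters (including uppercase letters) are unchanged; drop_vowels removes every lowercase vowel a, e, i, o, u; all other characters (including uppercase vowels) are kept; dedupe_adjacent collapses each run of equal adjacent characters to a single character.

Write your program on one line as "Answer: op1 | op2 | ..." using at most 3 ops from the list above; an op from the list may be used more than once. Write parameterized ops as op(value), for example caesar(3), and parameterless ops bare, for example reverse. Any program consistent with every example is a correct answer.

reverse | take(4) | take(1)

Check, running the answer program on each example:
  "efklixbuz" -> "zubxilkfe" -> "zubx" -> "z"
  "tsd" -> "dst" -> "dst" -> "d"
  "vummrwua" -> "auwrmmuv" -> "auwr" -> "a"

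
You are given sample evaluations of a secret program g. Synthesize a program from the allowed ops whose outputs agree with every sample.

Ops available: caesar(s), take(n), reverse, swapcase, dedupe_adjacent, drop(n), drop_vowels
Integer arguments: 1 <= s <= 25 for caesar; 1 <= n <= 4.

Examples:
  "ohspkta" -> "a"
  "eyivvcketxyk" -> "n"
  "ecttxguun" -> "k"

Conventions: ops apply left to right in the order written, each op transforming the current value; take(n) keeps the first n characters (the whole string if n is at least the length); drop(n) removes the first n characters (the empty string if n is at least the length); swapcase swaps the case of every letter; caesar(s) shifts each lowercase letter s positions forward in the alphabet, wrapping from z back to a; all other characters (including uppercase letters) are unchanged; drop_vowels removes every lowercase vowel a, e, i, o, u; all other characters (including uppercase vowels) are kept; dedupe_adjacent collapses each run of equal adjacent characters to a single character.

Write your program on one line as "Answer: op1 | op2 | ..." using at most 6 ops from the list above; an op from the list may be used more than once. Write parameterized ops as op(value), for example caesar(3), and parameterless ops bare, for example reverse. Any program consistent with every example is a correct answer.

reverse | take(3) | caesar(16) | reverse | take(1)

Check, running the answer program on each example:
  "ohspkta" -> "atkpsho" -> "atk" -> "qja" -> "ajq" -> "a"
  "eyivvcketxyk" -> "kyxtekcvviye" -> "kyx" -> "aon" -> "noa" -> "n"
  "ecttxguun" -> "nuugxttce" -> "nuu" -> "dkk" -> "kkd" -> "k"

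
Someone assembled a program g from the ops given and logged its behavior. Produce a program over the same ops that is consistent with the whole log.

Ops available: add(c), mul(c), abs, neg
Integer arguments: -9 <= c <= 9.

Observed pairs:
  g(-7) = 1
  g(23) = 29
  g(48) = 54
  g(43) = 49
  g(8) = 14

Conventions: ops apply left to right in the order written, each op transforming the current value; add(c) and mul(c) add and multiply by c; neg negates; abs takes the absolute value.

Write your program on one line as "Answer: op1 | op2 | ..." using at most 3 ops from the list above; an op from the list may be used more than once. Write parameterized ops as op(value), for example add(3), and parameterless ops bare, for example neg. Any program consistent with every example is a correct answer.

add(6) | abs

Check, running the answer program on each example:
  -7 -> -1 -> 1
  23 -> 29 -> 29
  48 -> 54 -> 54
  43 -> 49 -> 49
  8 -> 14 -> 14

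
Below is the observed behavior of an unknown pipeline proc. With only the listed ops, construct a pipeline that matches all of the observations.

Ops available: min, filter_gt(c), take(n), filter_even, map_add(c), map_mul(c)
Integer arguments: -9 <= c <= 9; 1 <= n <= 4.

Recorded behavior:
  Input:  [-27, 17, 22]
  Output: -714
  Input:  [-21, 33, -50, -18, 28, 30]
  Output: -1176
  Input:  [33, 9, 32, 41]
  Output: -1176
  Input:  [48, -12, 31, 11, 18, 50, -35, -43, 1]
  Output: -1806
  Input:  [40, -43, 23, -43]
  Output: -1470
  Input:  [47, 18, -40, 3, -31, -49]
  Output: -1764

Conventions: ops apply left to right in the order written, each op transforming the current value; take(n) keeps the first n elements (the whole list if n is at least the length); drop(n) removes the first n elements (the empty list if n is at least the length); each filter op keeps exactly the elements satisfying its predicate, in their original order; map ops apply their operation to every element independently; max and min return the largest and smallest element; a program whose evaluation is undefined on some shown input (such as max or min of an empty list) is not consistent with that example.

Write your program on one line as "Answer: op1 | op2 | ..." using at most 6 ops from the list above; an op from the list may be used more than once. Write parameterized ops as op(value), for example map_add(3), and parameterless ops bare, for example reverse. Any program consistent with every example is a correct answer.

filter_gt(-4) | map_add(-5) | map_mul(7) | map_mul(-6) | take(2) | min

Check, running the answer program on each example:
  [-27, 17, 22] -> [17, 22] -> [12, 17] -> [84, 119] -> [-504, -714] -> [-504, -714] -> -714
  [-21, 33, -50, -18, 28, 30] -> [33, 28, 30] -> [28, 23, 25] -> [196, 161, 175] -> [-1176, -966, -1050] -> [-1176, -966] -> -1176
  [33, 9, 32, 41] -> [33, 9, 32, 41] -> [28, 4, 27, 36] -> [196, 28, 189, 252] -> [-1176, -168, -1134, -1512] -> [-1176, -168] -> -1176
  [48, -12, 31, 11, 18, 50, -35, -43, 1] -> [48, 31, 11, 18, 50, 1] -> [43, 26, 6, 13, 45, -4] -> [301, 182, 42, 91, 315, -28] -> [-1806, -1092, -252, -546, -1890, 168] -> [-1806, -1092] -> -1806
  [40, -43, 23, -43] -> [40, 23] -> [35, 18] -> [245, 126] -> [-1470, -756] -> [-1470, -756] -> -1470
  [47, 18, -40, 3, -31, -49] -> [47, 18, 3] -> [42, 13, -2] -> [294, 91, -14] -> [-1764, -546, 84] -> [-1764, -546] -> -1764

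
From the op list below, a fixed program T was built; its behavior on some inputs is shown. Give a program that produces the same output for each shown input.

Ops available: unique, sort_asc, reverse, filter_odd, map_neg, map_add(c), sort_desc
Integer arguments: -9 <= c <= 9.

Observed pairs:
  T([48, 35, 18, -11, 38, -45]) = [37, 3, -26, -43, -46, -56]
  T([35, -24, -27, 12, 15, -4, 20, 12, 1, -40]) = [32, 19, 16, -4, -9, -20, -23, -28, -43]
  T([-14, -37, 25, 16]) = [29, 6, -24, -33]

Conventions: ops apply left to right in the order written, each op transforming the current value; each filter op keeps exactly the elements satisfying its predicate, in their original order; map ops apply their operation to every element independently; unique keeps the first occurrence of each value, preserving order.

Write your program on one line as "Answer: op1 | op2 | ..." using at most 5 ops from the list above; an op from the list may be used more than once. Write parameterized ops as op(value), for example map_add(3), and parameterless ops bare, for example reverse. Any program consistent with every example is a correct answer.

map_neg | map_add(-8) | sort_desc | unique

Check, running the answer program on each example:
  [48, 35, 18, -11, 38, -45] -> [-48, -35, -18, 11, -38, 45] -> [-56, -43, -26, 3, -46, 37] -> [37, 3, -26, -43, -46, -56] -> [37, 3, -26, -43, -46, -56]
  [35, -24, -27, 12, 15, -4, 20, 12, 1, -40] -> [-35, 24, 27, -12, -15, 4, -20, -12, -1, 40] -> [-43, 16, 19, -20, -23, -4, -28, -20, -9, 32] -> [32, 19, 16, -4, -9, -20, -20, -23, -28, -43] -> [32, 19, 16, -4, -9, -20, -23, -28, -43]
  [-14, -37, 25, 16] -> [14, 37, -25, -16] -> [6, 29, -33, -24] -> [29, 6, -24, -33] -> [29, 6, -24, -33]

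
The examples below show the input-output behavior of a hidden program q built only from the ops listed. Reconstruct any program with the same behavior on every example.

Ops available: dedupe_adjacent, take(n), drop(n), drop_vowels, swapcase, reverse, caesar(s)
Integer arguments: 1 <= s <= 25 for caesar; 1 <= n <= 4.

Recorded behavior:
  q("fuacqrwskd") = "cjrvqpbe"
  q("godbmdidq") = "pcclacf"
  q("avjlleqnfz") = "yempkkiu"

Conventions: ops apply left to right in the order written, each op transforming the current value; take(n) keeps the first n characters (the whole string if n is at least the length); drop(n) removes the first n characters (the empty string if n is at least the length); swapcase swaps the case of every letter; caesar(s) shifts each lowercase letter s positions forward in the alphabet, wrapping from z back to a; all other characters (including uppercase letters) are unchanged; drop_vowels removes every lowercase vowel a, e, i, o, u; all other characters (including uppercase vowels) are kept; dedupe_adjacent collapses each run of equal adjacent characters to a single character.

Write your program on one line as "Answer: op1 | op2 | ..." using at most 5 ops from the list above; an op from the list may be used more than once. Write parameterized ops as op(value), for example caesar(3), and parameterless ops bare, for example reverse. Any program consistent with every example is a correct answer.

drop_vowels | caesar(13) | caesar(16) | reverse | caesar(22)

Check, running the answer program on each example:
  "fuacqrwskd" -> "fcqrwskd" -> "spdejfxq" -> "iftuzvng" -> "gnvzutfi" -> "cjrvqpbe"
  "godbmdidq" -> "gdbmddq" -> "tqozqqd" -> "jgepggt" -> "tggpegj" -> "pcclacf"
  "avjlleqnfz" -> "vjllqnfz" -> "iwyydasm" -> "ymootqic" -> "ciqtoomy" -> "yempkkiu"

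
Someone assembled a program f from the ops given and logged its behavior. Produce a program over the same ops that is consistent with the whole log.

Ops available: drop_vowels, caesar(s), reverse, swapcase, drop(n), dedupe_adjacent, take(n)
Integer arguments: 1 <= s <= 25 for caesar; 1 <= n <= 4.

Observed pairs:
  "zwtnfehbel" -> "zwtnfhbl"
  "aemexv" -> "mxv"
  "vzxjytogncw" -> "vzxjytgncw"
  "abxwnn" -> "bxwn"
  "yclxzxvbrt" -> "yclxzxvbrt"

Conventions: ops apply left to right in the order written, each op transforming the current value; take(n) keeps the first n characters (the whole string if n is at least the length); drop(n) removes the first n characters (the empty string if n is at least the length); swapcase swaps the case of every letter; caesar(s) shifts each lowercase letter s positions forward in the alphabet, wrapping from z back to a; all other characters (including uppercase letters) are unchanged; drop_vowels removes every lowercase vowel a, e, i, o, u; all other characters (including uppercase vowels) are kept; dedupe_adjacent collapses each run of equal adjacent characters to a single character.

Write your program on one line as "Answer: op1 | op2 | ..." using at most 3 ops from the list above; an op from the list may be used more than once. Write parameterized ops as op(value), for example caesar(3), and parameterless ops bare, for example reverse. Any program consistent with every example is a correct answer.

drop_vowels | dedupe_adjacent

Check, running the answer program on each example:
  "zwtnfehbel" -> "zwtnfhbl" -> "zwtnfhbl"
  "aemexv" -> "mxv" -> "mxv"
  "vzxjytogncw" -> "vzxjytgncw" -> "vzxjytgncw"
  "abxwnn" -> "bxwnn" -> "bxwn"
  "yclxzxvbrt" -> "yclxzxvbrt" -> "yclxzxvbrt"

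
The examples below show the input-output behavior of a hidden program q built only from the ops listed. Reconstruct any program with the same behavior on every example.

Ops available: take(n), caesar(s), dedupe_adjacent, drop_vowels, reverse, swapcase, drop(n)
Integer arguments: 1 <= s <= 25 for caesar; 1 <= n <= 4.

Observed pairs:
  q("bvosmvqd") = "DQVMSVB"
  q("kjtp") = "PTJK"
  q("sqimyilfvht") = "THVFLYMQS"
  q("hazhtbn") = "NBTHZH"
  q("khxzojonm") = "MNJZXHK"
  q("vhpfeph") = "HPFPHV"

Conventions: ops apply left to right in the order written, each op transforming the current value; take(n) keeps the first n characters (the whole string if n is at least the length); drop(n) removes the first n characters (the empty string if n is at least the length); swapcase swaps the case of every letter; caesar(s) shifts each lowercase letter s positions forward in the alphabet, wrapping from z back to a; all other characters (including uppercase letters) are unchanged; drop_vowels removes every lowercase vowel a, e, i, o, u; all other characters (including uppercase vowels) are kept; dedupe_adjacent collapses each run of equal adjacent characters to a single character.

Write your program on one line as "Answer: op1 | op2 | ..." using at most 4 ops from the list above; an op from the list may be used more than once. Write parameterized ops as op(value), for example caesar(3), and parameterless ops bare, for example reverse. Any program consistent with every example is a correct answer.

reverse | drop_vowels | swapcase

Check, running the answer program on each example:
  "bvosmvqd" -> "dqvmsovb" -> "dqvmsvb" -> "DQVMSVB"
  "kjtp" -> "ptjk" -> "ptjk" -> "PTJK"
  "sqimyilfvht" -> "thvfliymiqs" -> "thvflymqs" -> "THVFLYMQS"
  "hazhtbn" -> "nbthzah" -> "nbthzh" -> "NBTHZH"
  "khxzojonm" -> "mnojozxhk" -> "mnjzxhk" -> "MNJZXHK"
  "vhpfeph" -> "hpefphv" -> "hpfphv" -> "HPFPHV"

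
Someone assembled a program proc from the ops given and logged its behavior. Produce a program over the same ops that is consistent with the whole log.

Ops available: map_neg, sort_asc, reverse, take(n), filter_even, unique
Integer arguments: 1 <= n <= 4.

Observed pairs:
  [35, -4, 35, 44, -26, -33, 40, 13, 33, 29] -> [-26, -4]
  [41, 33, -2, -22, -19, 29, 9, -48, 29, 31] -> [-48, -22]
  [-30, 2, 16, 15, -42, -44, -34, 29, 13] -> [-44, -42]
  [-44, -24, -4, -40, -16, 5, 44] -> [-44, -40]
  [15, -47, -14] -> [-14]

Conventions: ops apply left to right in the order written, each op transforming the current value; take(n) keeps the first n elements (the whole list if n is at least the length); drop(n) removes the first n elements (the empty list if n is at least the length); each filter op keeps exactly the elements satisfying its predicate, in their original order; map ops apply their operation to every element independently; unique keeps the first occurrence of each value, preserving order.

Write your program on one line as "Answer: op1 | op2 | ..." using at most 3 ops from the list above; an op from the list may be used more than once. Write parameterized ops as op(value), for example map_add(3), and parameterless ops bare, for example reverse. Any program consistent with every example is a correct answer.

sort_asc | filter_even | take(2)

Check, running the answer program on each example:
  [35, -4, 35, 44, -26, -33, 40, 13, 33, 29] -> [-33, -26, -4, 13, 29, 33, 35, 35, 40, 44] -> [-26, -4, 40, 44] -> [-26, -4]
  [41, 33, -2, -22, -19, 29, 9, -48, 29, 31] -> [-48, -22, -19, -2, 9, 29, 29, 31, 33, 41] -> [-48, -22, -2] -> [-48, -22]
  [-30, 2, 16, 15, -42, -44, -34, 29, 13] -> [-44, -42, -34, -30, 2, 13, 15, 16, 29] -> [-44, -42, -34, -30, 2, 16] -> [-44, -42]
  [-44, -24, -4, -40, -16, 5, 44] -> [-44, -40, -24, -16, -4, 5, 44] -> [-44, -40, -24, -16, -4, 44] -> [-44, -40]
  [15, -47, -14] -> [-47, -14, 15] -> [-14] -> [-14]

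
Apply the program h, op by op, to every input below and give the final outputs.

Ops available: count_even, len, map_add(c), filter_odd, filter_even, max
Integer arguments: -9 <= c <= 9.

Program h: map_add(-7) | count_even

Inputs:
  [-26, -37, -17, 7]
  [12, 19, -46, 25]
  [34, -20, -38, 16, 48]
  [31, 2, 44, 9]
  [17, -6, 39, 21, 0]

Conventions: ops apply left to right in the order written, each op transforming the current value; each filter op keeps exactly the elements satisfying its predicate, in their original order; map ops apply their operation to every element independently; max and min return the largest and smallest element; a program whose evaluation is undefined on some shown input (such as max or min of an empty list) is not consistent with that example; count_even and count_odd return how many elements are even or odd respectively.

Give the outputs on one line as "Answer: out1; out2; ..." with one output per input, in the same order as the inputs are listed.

Execution, op by op:
  [-26, -37, -17, 7] -> [-33, -44, -24, 0] -> 3
  [12, 19, -46, 25] -> [5, 12, -53, 18] -> 2
  [34, -20, -38, 16, 48] -> [27, -27, -45, 9, 41] -> 0
  [31, 2, 44, 9] -> [24, -5, 37, 2] -> 2
  [17, -6, 39, 21, 0] -> [10, -13, 32, 14, -7] -> 3

3; 2; 0; 2; 3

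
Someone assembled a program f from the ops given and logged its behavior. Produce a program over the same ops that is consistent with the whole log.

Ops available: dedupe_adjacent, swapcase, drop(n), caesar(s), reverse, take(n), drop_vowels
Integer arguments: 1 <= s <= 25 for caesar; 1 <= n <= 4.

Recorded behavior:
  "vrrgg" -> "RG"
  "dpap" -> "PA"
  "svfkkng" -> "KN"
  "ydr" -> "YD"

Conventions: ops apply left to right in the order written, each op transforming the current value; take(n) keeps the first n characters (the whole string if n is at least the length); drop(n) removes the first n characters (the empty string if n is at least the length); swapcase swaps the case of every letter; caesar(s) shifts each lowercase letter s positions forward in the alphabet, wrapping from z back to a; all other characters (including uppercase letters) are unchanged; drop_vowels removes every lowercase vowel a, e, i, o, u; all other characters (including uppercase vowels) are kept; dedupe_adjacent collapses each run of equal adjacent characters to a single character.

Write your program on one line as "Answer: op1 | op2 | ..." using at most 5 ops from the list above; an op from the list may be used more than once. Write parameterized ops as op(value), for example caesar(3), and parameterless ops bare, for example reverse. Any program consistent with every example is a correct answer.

swapcase | reverse | take(3) | reverse | take(2)

Check, running the answer program on each example:
  "vrrgg" -> "VRRGG" -> "GGRRV" -> "GGR" -> "RGG" -> "RG"
  "dpap" -> "DPAP" -> "PAPD" -> "PAP" -> "PAP" -> "PA"
  "svfkkng" -> "SVFKKNG" -> "GNKKFVS" -> "GNK" -> "KNG" -> "KN"
  "ydr" -> "YDR" -> "RDY" -> "RDY" -> "YDR" -> "YD"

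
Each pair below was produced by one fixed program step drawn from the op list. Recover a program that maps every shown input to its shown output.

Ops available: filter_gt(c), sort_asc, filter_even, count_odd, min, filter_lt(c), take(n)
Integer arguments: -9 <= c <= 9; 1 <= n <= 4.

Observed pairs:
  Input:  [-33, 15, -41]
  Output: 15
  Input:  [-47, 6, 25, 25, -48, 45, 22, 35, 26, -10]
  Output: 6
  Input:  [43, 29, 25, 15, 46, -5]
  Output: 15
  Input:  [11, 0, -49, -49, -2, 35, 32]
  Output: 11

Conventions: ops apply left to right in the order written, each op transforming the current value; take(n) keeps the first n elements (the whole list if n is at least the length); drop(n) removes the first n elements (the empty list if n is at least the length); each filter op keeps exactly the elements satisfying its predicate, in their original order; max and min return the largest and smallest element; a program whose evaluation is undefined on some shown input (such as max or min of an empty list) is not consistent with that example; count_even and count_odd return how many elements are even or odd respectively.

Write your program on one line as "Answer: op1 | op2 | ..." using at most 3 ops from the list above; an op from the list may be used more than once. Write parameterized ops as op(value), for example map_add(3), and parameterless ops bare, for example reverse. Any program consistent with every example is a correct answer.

filter_gt(0) | min

Check, running the answer program on each example:
  [-33, 15, -41] -> [15] -> 15
  [-47, 6, 25, 25, -48, 45, 22, 35, 26, -10] -> [6, 25, 25, 45, 22, 35, 26] -> 6
  [43, 29, 25, 15, 46, -5] -> [43, 29, 25, 15, 46] -> 15
  [11, 0, -49, -49, -2, 35, 32] -> [11, 35, 32] -> 11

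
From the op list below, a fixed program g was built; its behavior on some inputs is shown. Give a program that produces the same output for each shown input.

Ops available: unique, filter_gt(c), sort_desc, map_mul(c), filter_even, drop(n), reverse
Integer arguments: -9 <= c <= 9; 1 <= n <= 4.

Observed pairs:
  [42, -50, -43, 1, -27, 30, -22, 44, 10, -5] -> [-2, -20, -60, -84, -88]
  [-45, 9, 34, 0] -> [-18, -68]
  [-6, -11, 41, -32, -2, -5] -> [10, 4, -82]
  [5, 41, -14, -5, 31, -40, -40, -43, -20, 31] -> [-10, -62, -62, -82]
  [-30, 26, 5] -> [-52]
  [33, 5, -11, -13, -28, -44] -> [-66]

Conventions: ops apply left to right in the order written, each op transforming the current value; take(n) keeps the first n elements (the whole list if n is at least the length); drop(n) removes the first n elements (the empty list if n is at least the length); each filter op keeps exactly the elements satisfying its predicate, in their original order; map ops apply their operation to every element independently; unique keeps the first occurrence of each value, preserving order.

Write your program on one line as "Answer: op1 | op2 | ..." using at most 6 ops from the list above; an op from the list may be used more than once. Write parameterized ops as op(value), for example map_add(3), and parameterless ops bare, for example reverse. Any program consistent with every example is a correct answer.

filter_gt(-7) | sort_desc | reverse | map_mul(-2) | drop(1)

Check, running the answer program on each example:
  [42, -50, -43, 1, -27, 30, -22, 44, 10, -5] -> [42, 1, 30, 44, 10, -5] -> [44, 42, 30, 10, 1, -5] -> [-5, 1, 10, 30, 42, 44] -> [10, -2, -20, -60, -84, -88] -> [-2, -20, -60, -84, -88]
  [-45, 9, 34, 0] -> [9, 34, 0] -> [34, 9, 0] -> [0, 9, 34] -> [0, -18, -68] -> [-18, -68]
  [-6, -11, 41, -32, -2, -5] -> [-6, 41, -2, -5] -> [41, -2, -5, -6] -> [-6, -5, -2, 41] -> [12, 10, 4, -82] -> [10, 4, -82]
  [5, 41, -14, -5, 31, -40, -40, -43, -20, 31] -> [5, 41, -5, 31, 31] -> [41, 31, 31, 5, -5] -> [-5, 5, 31, 31, 41] -> [10, -10, -62, -62, -82] -> [-10, -62, -62, -82]
  [-30, 26, 5] -> [26, 5] -> [26, 5] -> [5, 26] -> [-10, -52] -> [-52]
  [33, 5, -11, -13, -28, -44] -> [33, 5] -> [33, 5] -> [5, 33] -> [-10, -66] -> [-66]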